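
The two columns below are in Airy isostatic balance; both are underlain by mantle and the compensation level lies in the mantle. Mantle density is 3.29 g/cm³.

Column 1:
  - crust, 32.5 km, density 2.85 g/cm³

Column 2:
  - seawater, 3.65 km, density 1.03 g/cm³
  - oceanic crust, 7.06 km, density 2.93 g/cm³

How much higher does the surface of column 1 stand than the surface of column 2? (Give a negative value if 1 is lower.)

For any compensation level in the mantle, the mantle terms cancel and isostasy reduces to e = (Σt_1 − Σt_2) − (Σ(ρt)_1 − Σ(ρt)_2) / ρ_m.
Σt_1 = 32.5 km; Σt_2 = 10.71 km; Σ(ρt)_1 = 92.625; Σ(ρt)_2 = 24.4453 (in km·g/cm³).
e = (32.5 − 10.71) − (92.625 − 24.4453) / 3.29 = 1.07 km.

1.07 km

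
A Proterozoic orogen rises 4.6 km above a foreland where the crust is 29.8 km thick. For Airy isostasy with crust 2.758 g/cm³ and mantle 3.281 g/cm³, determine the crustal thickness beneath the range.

Root depth r = h ρ_c / (ρ_m − ρ_c) = 4.6 km × 2.758 / 0.523 = 24.26 km.
Total thickness = T + h + r = 29.8 km + 4.6 km + 24.26 km = 58.7 km.

58.7 km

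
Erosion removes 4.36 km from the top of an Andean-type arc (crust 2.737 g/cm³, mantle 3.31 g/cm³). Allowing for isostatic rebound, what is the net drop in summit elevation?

0.755 km

Rebound u = e ρ_c/ρ_m = 4.36 km × 2.737/3.31 = 3.605 km.
Net surface drop = e − u = 4.36 km − 3.605 km = e (ρ_m − ρ_c)/ρ_m = 0.755 km.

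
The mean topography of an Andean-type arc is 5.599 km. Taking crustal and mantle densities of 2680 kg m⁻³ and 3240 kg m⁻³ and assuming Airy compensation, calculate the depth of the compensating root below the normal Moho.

26.8 km

By Archimedes' principle applied to the lithosphere: the weight of the topography is balanced by the buoyancy of the root, ρ_c h = (ρ_m − ρ_c) r.
r = h · ρ_c / (ρ_m − ρ_c) = 5.599 km × 2680 / (3240 − 2680) = 26.8 km.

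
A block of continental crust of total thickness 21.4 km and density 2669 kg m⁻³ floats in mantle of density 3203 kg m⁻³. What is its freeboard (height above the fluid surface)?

Floating equilibrium: submerged depth d = t ρ_obj/ρ_fluid = 21.4 km × 2669/3203 = 17.83 km.
Freeboard = t − d = 21.4 km − 17.83 km = 3.57 km.

3.57 km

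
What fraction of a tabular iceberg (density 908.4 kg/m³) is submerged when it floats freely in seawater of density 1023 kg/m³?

Submerged fraction = ρ_obj/ρ_fluid = 908.4/1023 = 0.888.

0.888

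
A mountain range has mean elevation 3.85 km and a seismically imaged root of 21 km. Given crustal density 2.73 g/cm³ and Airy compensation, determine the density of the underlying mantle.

3.23 g/cm³

Airy balance: ρ_c h = (ρ_m − ρ_c) r → ρ_m = ρ_c (1 + h/r).
ρ_m = 2.73 × (1 + 3.85 km/21 km) = 3.23 g/cm³.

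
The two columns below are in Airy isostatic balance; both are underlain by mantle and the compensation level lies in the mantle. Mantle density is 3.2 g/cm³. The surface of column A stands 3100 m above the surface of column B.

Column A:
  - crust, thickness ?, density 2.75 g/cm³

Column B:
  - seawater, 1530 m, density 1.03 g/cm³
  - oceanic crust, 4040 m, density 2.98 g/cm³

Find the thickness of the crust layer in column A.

Take the compensation level at the base of the deeper column (depth z_c below the surface of column A) and equate Σ ρ_i t_i down to z_c; mantle fills any gap and the z_c terms cancel.
Column A: x×2.75 + (z_c − 0 − x)×3.2
Column B: 3100×0 + 1530×1.03 + 4040×2.98 + (z_c − 3100 − 5570)×3.2
The z_c×3.2 term appears on both sides and cancels. Collect the known terms of each column as K = Σ(ρt)_known − 3.2 × (depth of known layers): K_A = 0 − 3.2×0 = 0; K_B = 13615.1 − 3.2×(3100 + 5570) = −14128.9.
Balance: K_A − x×(3.2 − 2.75) = K_B, so x = (K_A − K_B)/(3.2 − 2.75) = 14128.9/0.45 = 31400 m.

31400 m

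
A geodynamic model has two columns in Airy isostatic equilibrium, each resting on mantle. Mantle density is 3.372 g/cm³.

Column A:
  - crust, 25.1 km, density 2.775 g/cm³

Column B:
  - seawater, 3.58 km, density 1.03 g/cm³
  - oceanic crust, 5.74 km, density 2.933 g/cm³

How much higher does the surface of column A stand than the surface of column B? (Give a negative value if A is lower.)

For any compensation level in the mantle, the mantle terms cancel and isostasy reduces to e = (Σt_A − Σt_B) − (Σ(ρt)_A − Σ(ρt)_B) / ρ_m.
Σt_A = 25.1 km; Σt_B = 9.32 km; Σ(ρt)_A = 69.6525; Σ(ρt)_B = 20.52282 (in km·g/cm³).
e = (25.1 − 9.32) − (69.6525 − 20.52282) / 3.372 = 1.21 km.

1.21 km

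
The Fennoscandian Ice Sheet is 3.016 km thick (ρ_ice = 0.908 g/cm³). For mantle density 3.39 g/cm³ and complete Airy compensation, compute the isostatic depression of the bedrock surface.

For local isostatic compensation: the ice load ρ_ice t is balanced by mantle displaced below, ρ_m s.
s = t ρ_ice / ρ_m = 3.016 km × 0.908/3.39 = 0.808 km.

0.808 km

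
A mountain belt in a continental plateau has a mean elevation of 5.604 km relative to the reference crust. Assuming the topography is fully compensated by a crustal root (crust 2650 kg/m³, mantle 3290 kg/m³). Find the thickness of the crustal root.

Isostatic balance requires: the weight of the topography is balanced by the buoyancy of the root, ρ_c h = (ρ_m − ρ_c) r.
r = h · ρ_c / (ρ_m − ρ_c) = 5.604 km × 2650 / (3290 − 2650) = 23.2 km.

23.2 km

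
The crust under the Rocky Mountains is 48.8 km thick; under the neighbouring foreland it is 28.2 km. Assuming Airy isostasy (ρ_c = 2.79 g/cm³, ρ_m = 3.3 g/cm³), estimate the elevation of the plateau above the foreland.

Excess crust Δ = 48.8 km − 28.2 km = 20.6 km, split between elevation h and root r with h + r = Δ.
Airy balance ρ_c h = (ρ_m − ρ_c) r gives r = h ρ_c/(ρ_m − ρ_c), so h (1 + ρ_c/(ρ_m − ρ_c)) = Δ, i.e. h = Δ (ρ_m − ρ_c)/ρ_m.
h = 20.6 km × 0.51/3.3 = 3.18 km.

3.18 km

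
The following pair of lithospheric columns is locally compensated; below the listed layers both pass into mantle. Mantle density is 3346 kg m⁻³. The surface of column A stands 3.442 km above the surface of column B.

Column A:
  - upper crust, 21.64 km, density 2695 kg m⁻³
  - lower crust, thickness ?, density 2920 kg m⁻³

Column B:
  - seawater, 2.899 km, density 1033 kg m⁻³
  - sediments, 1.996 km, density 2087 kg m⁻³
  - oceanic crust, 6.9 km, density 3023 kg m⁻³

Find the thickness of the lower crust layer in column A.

Take the compensation level at the base of the deeper column (depth z_c below the surface of column A) and equate Σ ρ_i t_i down to z_c; mantle fills any gap and the z_c terms cancel.
Column A: 21.64×2695 + x×2920 + (z_c − 21.64 − x)×3346
Column B: 3.442×0 + 2.899×1033 + 1.996×2087 + 6.9×3023 + (z_c − 3.442 − 11.795)×3346
The z_c×3346 term appears on both sides and cancels. Collect the known terms of each column as K = Σ(ρt)_known − 3346 × (depth of known layers): K_A = 58319.8 − 3346×21.64 = −14087.64; K_B = 28019.019 − 3346×(3.442 + 11.795) = −22963.983.
Balance: K_A − x×(3346 − 2920) = K_B, so x = (K_A − K_B)/(3346 − 2920) = 8876.34/426 = 20.8 km.

20.8 km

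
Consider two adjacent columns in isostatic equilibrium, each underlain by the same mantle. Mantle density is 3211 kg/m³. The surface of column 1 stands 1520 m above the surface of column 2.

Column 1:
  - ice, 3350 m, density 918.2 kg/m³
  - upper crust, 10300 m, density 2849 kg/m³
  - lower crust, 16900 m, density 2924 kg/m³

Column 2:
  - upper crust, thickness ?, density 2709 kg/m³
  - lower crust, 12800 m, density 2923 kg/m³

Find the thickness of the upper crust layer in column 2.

Take the compensation level at the base of the deeper column (depth z_c below the surface of column 1) and equate Σ ρ_i t_i down to z_c; mantle fills any gap and the z_c terms cancel.
Column 1: 3350×918.2 + 10300×2849 + 16900×2924 + (z_c − 30550)×3211
Column 2: 1520×0 + x×2709 + 12800×2923 + (z_c − 1520 − 12800 − x)×3211
The z_c×3211 term appears on both sides and cancels. Collect the known terms of each column as K = Σ(ρt)_known − 3211 × (depth of known layers): K_1 = 81836270 − 3211×30550 = −16259780; K_2 = 37414400 − 3211×(1520 + 12800) = −8567120.
Balance: K_1 = K_2 − x×(3211 − 2709), so x = (K_2 − K_1)/(3211 − 2709) = 7692660/502 = 15300 m.

15300 m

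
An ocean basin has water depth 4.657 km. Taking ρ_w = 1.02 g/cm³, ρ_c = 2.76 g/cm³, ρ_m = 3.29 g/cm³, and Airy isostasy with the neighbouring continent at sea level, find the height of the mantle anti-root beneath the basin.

Isostatic balance requires: replacing crust with seawater at the top is compensated by replacing crust with mantle at the base: d (ρ_c − ρ_w) = a (ρ_m − ρ_c).
a = d (ρ_c − ρ_w)/(ρ_m − ρ_c) = 4.657 km × 1.74/0.53 = 15.3 km.

15.3 km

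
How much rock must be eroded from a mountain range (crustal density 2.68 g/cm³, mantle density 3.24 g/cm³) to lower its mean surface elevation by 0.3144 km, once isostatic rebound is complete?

1.82 km

Net drop Δ = e − u = e − e ρ_c/ρ_m = e (ρ_m − ρ_c)/ρ_m.
e = Δ ρ_m/(ρ_m − ρ_c) = 0.3144 km × 3.24/0.56 = 1.82 km.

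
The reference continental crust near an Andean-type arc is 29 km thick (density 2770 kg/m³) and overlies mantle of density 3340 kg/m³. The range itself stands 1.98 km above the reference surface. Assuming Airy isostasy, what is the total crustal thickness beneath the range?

40.6 km

Root depth r = h ρ_c / (ρ_m − ρ_c) = 1.98 km × 2770 / 570 = 9.622 km.
Total thickness = T + h + r = 29 km + 1.98 km + 9.622 km = 40.6 km.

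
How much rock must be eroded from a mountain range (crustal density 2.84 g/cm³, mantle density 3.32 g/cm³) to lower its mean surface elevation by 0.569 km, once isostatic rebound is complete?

3.94 km

Net drop Δ = e − u = e − e ρ_c/ρ_m = e (ρ_m − ρ_c)/ρ_m.
e = Δ ρ_m/(ρ_m − ρ_c) = 0.569 km × 3.32/0.48 = 3.94 km.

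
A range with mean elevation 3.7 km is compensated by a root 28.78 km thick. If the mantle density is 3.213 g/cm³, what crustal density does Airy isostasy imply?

ρ_c h = (ρ_m − ρ_c) r → ρ_c (h + r) = ρ_m r → ρ_c = ρ_m r / (h + r).
ρ_c = 3.213 × 28.78 km / (3.7 km + 28.78 km) = 2.85 g/cm³.

2.85 g/cm³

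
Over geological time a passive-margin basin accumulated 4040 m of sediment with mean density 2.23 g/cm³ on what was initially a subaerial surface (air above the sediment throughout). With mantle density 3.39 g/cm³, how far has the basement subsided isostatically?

2660 m

Subaerial load: s = t ρ_sed / ρ_m = 4040 m × 2.23/3.39 = 2660 m.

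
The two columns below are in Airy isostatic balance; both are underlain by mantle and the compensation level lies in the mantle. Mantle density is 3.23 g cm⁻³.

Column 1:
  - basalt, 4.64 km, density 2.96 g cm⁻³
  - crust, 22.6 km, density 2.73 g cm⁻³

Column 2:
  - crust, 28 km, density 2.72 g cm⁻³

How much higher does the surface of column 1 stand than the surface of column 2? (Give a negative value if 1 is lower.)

−0.535 km

For any compensation level in the mantle, the mantle terms cancel and isostasy reduces to e = (Σt_1 − Σt_2) − (Σ(ρt)_1 − Σ(ρt)_2) / ρ_m.
Σt_1 = 27.24 km; Σt_2 = 28 km; Σ(ρt)_1 = 75.4324; Σ(ρt)_2 = 76.16 (in km·g cm⁻³).
e = (27.24 − 28) − (75.4324 − 76.16) / 3.23 = −0.535 km.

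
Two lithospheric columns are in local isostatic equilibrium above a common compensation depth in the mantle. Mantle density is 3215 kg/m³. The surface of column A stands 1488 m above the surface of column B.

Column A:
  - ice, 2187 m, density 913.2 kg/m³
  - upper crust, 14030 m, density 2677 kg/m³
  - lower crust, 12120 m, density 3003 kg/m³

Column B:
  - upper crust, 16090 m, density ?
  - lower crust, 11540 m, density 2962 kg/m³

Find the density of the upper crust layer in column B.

2750 kg/m³

Take the compensation level at the base of the deeper column (depth z_c below the surface of column A) and equate Σ ρ_i t_i down to z_c; mantle fills any gap and the z_c terms cancel.
Column A: 2187×913.2 + 14030×2677 + 12120×3003 + (z_c − 28337)×3215
Column B: 1488×0 + 16090×ρ + 11540×2962 + (z_c − 1488 − 27630)×3215
The z_c×3215 term appears on both sides and cancels. Collect the known terms of each column as K = Σ(ρt)_known − 3215 × (depth of known layers): K_A = 75951838.4 − 3215×28337 = −15151616.6; K_B = 34181480 − 3215×(1488 + 27630) = −59432890.
Balance: K_A = K_B + 16090×ρ, so ρ = (K_A − K_B)/16090 = 44281300/16090 = 2750 kg/m³.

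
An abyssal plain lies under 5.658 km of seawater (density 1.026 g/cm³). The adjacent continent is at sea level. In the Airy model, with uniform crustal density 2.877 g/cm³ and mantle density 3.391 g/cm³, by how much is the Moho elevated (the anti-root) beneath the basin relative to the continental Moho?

20.4 km

Balancing pressure at the compensation depth: replacing crust with seawater at the top is compensated by replacing crust with mantle at the base: d (ρ_c − ρ_w) = a (ρ_m − ρ_c).
a = d (ρ_c − ρ_w)/(ρ_m − ρ_c) = 5.658 km × 1.851/0.514 = 20.4 km.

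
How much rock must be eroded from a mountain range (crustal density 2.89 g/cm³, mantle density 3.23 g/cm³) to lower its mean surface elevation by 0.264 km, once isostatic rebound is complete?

2.51 km

Net drop Δ = e − u = e − e ρ_c/ρ_m = e (ρ_m − ρ_c)/ρ_m.
e = Δ ρ_m/(ρ_m − ρ_c) = 0.264 km × 3.23/0.34 = 2.51 km.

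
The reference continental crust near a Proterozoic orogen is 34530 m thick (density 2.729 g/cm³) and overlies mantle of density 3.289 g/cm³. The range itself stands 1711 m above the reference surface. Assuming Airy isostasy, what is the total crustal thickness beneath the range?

Root depth r = h ρ_c / (ρ_m − ρ_c) = 1711 m × 2.729 / 0.56 = 8338 m.
Total thickness = T + h + r = 34530 m + 1711 m + 8338 m = 44600 m.

44600 m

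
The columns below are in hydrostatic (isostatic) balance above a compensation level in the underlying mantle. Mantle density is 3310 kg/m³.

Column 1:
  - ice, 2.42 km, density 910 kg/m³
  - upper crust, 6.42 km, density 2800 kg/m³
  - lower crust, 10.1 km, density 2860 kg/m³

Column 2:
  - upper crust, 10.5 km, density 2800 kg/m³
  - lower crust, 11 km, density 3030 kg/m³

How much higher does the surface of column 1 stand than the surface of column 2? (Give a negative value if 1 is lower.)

For any compensation level in the mantle, the mantle terms cancel and isostasy reduces to e = (Σt_1 − Σt_2) − (Σ(ρt)_1 − Σ(ρt)_2) / ρ_m.
Σt_1 = 18.94 km; Σt_2 = 21.5 km; Σ(ρt)_1 = 49064.2; Σ(ρt)_2 = 62730 (in km·kg/m³).
e = (18.94 − 21.5) − (49064.2 − 62730) / 3310 = 1.57 km.

1.57 km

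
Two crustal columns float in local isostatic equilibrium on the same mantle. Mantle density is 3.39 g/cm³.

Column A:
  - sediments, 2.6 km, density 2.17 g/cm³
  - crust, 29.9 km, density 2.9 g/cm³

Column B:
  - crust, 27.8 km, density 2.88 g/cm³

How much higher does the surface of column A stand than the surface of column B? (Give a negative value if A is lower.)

For any compensation level in the mantle, the mantle terms cancel and isostasy reduces to e = (Σt_A − Σt_B) − (Σ(ρt)_A − Σ(ρt)_B) / ρ_m.
Σt_A = 32.5 km; Σt_B = 27.8 km; Σ(ρt)_A = 92.352; Σ(ρt)_B = 80.064 (in km·g/cm³).
e = (32.5 − 27.8) − (92.352 − 80.064) / 3.39 = 1.08 km.

1.08 km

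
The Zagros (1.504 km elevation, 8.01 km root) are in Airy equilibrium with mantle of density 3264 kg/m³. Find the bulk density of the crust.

2750 kg/m³

ρ_c h = (ρ_m − ρ_c) r → ρ_c (h + r) = ρ_m r → ρ_c = ρ_m r / (h + r).
ρ_c = 3264 × 8.01 km / (1.504 km + 8.01 km) = 2750 kg/m³.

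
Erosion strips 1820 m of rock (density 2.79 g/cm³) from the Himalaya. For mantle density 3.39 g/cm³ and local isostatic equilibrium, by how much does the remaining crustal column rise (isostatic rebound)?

Unloading: uplift u = e ρ_c/ρ_m = 1820 m × 2.79/3.39 = 1500 m.

1500 m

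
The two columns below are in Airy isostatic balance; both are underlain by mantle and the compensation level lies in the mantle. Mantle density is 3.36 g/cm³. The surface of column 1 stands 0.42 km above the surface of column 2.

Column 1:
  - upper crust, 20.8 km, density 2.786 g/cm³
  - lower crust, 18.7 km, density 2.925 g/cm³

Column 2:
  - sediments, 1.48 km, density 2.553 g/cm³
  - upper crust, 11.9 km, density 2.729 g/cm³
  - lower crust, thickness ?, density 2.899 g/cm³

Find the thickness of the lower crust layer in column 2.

Take the compensation level at the base of the deeper column (depth z_c below the surface of column 1) and equate Σ ρ_i t_i down to z_c; mantle fills any gap and the z_c terms cancel.
Column 1: 20.8×2.786 + 18.7×2.925 + (z_c − 39.5)×3.36
Column 2: 0.42×0 + 1.48×2.553 + 11.9×2.729 + x×2.899 + (z_c − 0.42 − 13.38 − x)×3.36
The z_c×3.36 term appears on both sides and cancels. Collect the known terms of each column as K = Σ(ρt)_known − 3.36 × (depth of known layers): K_1 = 112.6463 − 3.36×39.5 = −20.0737; K_2 = 36.25354 − 3.36×(0.42 + 13.38) = −10.11446.
Balance: K_1 = K_2 − x×(3.36 − 2.899), so x = (K_2 − K_1)/(3.36 − 2.899) = 9.95924/0.461 = 21.6 km.

21.6 km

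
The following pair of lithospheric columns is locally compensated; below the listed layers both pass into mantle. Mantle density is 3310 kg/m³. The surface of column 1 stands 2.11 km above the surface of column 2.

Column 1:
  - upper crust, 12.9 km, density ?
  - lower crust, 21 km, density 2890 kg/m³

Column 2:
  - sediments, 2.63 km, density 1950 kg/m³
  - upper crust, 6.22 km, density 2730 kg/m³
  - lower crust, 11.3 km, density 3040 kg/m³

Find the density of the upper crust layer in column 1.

Take the compensation level at the base of the deeper column (depth z_c below the surface of column 1) and equate Σ ρ_i t_i down to z_c; mantle fills any gap and the z_c terms cancel.
Column 1: 12.9×ρ + 21×2890 + (z_c − 33.9)×3310
Column 2: 2.11×0 + 2.63×1950 + 6.22×2730 + 11.3×3040 + (z_c − 2.11 − 20.15)×3310
The z_c×3310 term appears on both sides and cancels. Collect the known terms of each column as K = Σ(ρt)_known − 3310 × (depth of known layers): K_1 = 60690 − 3310×33.9 = −51519; K_2 = 56461.1 − 3310×(2.11 + 20.15) = −17219.5.
Balance: K_1 + 12.9×ρ = K_2, so ρ = (K_2 − K_1)/12.9 = 34299.5/12.9 = 2660 kg/m³.

2660 kg/m³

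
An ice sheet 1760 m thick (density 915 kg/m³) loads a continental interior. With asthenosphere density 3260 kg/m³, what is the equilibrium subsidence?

494 m

By Archimedes' principle applied to the lithosphere: the ice load ρ_ice t is balanced by mantle displaced below, ρ_m s.
s = t ρ_ice / ρ_m = 1760 m × 915/3260 = 494 m.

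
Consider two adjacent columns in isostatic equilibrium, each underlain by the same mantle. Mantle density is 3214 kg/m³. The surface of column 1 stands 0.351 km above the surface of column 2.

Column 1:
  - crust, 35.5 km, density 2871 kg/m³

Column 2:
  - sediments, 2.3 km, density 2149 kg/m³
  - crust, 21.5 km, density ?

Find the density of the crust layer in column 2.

Take the compensation level at the base of the deeper column (depth z_c below the surface of column 1) and equate Σ ρ_i t_i down to z_c; mantle fills any gap and the z_c terms cancel.
Column 1: 35.5×2871 + (z_c − 35.5)×3214
Column 2: 0.351×0 + 2.3×2149 + 21.5×ρ + (z_c − 0.351 − 23.8)×3214
The z_c×3214 term appears on both sides and cancels. Collect the known terms of each column as K = Σ(ρt)_known − 3214 × (depth of known layers): K_1 = 101920.5 − 3214×35.5 = −12176.5; K_2 = 4942.7 − 3214×(0.351 + 23.8) = −72678.614.
Balance: K_1 = K_2 + 21.5×ρ, so ρ = (K_1 − K_2)/21.5 = 60502.1/21.5 = 2810 kg/m³.

2810 kg/m³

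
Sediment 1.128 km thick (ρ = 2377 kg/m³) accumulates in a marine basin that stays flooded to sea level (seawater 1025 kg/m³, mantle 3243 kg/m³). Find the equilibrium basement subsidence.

0.688 km

Submarine loading: the sediment displaces seawater, and the subsidence is in turn flooded, so s (ρ_m − ρ_w) = t (ρ_sed − ρ_w).
s = 1.128 km × (2377 − 1025) / (3243 − 1025) = 0.688 km.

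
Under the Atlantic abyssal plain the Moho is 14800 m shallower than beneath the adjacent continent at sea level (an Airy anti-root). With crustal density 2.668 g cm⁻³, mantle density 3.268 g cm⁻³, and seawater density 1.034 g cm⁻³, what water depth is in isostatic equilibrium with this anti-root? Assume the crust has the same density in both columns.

5430 m

Replacing a thickness d of crust by seawater at the top must be balanced by replacing crust with mantle at the base: d (ρ_c − ρ_w) = a (ρ_m − ρ_c).
d = a (ρ_m − ρ_c)/(ρ_c − ρ_w) = 14800 m × 0.6/1.634 = 5430 m.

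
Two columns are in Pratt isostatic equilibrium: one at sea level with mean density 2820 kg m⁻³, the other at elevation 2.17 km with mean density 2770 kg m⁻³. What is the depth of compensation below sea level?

120 km

ρ_ref D = ρ (D + h) → D (ρ_ref − ρ) = ρ h.
D = ρ h/(ρ_ref − ρ) = 2770 × 2.17 km/(2820 − 2770) = 120 km.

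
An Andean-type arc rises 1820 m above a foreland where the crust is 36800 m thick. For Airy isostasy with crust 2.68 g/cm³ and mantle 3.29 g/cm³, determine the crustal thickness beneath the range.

46600 m

Root depth r = h ρ_c / (ρ_m − ρ_c) = 1820 m × 2.68 / 0.61 = 7996 m.
Total thickness = T + h + r = 36800 m + 1820 m + 7996 m = 46600 m.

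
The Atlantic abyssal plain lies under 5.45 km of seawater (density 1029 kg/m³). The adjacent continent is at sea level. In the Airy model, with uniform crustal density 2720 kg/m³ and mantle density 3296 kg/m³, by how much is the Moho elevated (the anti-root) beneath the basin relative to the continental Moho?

Balancing pressure at the compensation depth: replacing crust with seawater at the top is compensated by replacing crust with mantle at the base: d (ρ_c − ρ_w) = a (ρ_m − ρ_c).
a = d (ρ_c − ρ_w)/(ρ_m − ρ_c) = 5.45 km × 1691/576 = 16 km.

16 km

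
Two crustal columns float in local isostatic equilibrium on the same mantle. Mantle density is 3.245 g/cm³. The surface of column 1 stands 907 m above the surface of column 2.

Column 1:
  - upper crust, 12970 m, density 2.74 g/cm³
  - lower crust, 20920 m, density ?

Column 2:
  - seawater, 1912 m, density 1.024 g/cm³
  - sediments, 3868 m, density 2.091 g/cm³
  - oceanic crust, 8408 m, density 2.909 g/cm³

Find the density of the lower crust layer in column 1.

2.87 g/cm³

Take the compensation level at the base of the deeper column (depth z_c below the surface of column 1) and equate Σ ρ_i t_i down to z_c; mantle fills any gap and the z_c terms cancel.
Column 1: 12970×2.74 + 20920×ρ + (z_c − 33890)×3.245
Column 2: 907×0 + 1912×1.024 + 3868×2.091 + 8408×2.909 + (z_c − 907 − 14188)×3.245
The z_c×3.245 term appears on both sides and cancels. Collect the known terms of each column as K = Σ(ρt)_known − 3.245 × (depth of known layers): K_1 = 35537.8 − 3.245×33890 = −74435.25; K_2 = 34504.748 − 3.245×(907 + 14188) = −14478.527.
Balance: K_1 + 20920×ρ = K_2, so ρ = (K_2 − K_1)/20920 = 59956.7/20920 = 2.87 g/cm³.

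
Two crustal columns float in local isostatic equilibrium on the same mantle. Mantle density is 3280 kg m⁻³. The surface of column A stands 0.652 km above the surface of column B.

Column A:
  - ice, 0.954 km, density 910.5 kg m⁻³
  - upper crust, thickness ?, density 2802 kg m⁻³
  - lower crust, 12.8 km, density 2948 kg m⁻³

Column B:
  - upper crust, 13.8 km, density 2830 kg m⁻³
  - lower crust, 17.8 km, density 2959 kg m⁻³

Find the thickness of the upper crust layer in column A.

15.8 km

Take the compensation level at the base of the deeper column (depth z_c below the surface of column A) and equate Σ ρ_i t_i down to z_c; mantle fills any gap and the z_c terms cancel.
Column A: 0.954×910.5 + x×2802 + 12.8×2948 + (z_c − 13.754 − x)×3280
Column B: 0.652×0 + 13.8×2830 + 17.8×2959 + (z_c − 0.652 − 31.6)×3280
The z_c×3280 term appears on both sides and cancels. Collect the known terms of each column as K = Σ(ρt)_known − 3280 × (depth of known layers): K_A = 38603.017 − 3280×13.754 = −6510.103; K_B = 91724.2 − 3280×(0.652 + 31.6) = −14062.36.
Balance: K_A − x×(3280 − 2802) = K_B, so x = (K_A − K_B)/(3280 − 2802) = 7552.26/478 = 15.8 km.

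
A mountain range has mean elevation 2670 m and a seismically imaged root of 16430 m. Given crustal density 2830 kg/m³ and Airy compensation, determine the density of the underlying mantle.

Airy balance: ρ_c h = (ρ_m − ρ_c) r → ρ_m = ρ_c (1 + h/r).
ρ_m = 2830 × (1 + 2670 m/16430 m) = 3290 kg/m³.

3290 kg/m³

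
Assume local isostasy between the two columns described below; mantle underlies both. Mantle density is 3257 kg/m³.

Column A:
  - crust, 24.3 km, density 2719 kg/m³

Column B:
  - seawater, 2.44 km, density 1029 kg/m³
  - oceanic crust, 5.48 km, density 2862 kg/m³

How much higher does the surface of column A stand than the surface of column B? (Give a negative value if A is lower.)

1.68 km

For any compensation level in the mantle, the mantle terms cancel and isostasy reduces to e = (Σt_A − Σt_B) − (Σ(ρt)_A − Σ(ρt)_B) / ρ_m.
Σt_A = 24.3 km; Σt_B = 7.92 km; Σ(ρt)_A = 66071.7; Σ(ρt)_B = 18194.52 (in km·kg/m³).
e = (24.3 − 7.92) − (66071.7 − 18194.52) / 3257 = 1.68 km.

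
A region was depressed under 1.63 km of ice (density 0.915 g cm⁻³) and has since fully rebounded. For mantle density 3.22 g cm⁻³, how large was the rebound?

Removing the load lets mantle flow back in; uplift u satisfies ρ_ice t = ρ_m u.
u = t ρ_ice/ρ_m = 1.63 km × 0.915/3.22 = 0.463 km.

0.463 km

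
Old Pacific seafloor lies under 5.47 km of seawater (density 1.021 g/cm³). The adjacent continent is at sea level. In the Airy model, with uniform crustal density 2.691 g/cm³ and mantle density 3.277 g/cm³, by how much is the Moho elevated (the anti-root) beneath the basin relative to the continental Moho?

Isostatic balance requires: replacing crust with seawater at the top is compensated by replacing crust with mantle at the base: d (ρ_c − ρ_w) = a (ρ_m − ρ_c).
a = d (ρ_c − ρ_w)/(ρ_m − ρ_c) = 5.47 km × 1.67/0.586 = 15.6 km.

15.6 km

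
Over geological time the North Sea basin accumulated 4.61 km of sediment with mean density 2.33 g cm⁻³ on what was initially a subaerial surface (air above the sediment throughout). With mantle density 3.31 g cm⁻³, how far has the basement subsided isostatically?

3.25 km

Subaerial load: s = t ρ_sed / ρ_m = 4.61 km × 2.33/3.31 = 3.25 km.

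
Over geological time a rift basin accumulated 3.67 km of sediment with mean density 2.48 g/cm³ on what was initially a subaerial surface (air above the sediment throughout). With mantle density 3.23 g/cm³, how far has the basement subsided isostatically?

Subaerial load: s = t ρ_sed / ρ_m = 3.67 km × 2.48/3.23 = 2.82 km.

2.82 km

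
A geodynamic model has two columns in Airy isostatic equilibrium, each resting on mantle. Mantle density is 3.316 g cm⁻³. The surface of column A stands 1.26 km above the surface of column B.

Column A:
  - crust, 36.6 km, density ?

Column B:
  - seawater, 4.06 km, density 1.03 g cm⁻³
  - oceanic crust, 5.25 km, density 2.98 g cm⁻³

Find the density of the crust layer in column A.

Take the compensation level at the base of the deeper column (depth z_c below the surface of column A) and equate Σ ρ_i t_i down to z_c; mantle fills any gap and the z_c terms cancel.
Column A: 36.6×ρ + (z_c − 36.6)×3.316
Column B: 1.26×0 + 4.06×1.03 + 5.25×2.98 + (z_c − 1.26 − 9.31)×3.316
The z_c×3.316 term appears on both sides and cancels. Collect the known terms of each column as K = Σ(ρt)_known − 3.316 × (depth of known layers): K_A = 0 − 3.316×36.6 = −121.3656; K_B = 19.8268 − 3.316×(1.26 + 9.31) = −15.22332.
Balance: K_A + 36.6×ρ = K_B, so ρ = (K_B − K_A)/36.6 = 106.142/36.6 = 2.9 g cm⁻³.

2.9 g cm⁻³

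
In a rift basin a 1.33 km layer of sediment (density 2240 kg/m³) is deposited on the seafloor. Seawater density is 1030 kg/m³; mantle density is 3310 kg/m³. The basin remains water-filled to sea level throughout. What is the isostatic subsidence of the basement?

Submarine loading: the sediment displaces seawater, and the subsidence is in turn flooded, so s (ρ_m − ρ_w) = t (ρ_sed − ρ_w).
s = 1.33 km × (2240 − 1030) / (3310 − 1030) = 0.706 km.

0.706 km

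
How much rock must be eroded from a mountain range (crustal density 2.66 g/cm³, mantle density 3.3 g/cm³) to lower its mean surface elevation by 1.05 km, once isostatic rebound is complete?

Net drop Δ = e − u = e − e ρ_c/ρ_m = e (ρ_m − ρ_c)/ρ_m.
e = Δ ρ_m/(ρ_m − ρ_c) = 1.05 km × 3.3/0.64 = 5.41 km.

5.41 km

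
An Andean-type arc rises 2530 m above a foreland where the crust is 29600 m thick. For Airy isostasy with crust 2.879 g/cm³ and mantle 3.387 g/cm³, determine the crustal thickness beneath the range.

46500 m

Root depth r = h ρ_c / (ρ_m − ρ_c) = 2530 m × 2.879 / 0.508 = 14340 m.
Total thickness = T + h + r = 29600 m + 2530 m + 14340 m = 46500 m.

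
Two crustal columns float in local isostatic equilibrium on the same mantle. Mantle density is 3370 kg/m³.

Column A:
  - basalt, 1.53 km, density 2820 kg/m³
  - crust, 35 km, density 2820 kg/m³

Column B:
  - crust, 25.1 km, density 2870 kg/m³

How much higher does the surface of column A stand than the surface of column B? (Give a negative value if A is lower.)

For any compensation level in the mantle, the mantle terms cancel and isostasy reduces to e = (Σt_A − Σt_B) − (Σ(ρt)_A − Σ(ρt)_B) / ρ_m.
Σt_A = 36.53 km; Σt_B = 25.1 km; Σ(ρt)_A = 103014.6; Σ(ρt)_B = 72037 (in km·kg/m³).
e = (36.53 − 25.1) − (103014.6 − 72037) / 3370 = 2.24 km.

2.24 km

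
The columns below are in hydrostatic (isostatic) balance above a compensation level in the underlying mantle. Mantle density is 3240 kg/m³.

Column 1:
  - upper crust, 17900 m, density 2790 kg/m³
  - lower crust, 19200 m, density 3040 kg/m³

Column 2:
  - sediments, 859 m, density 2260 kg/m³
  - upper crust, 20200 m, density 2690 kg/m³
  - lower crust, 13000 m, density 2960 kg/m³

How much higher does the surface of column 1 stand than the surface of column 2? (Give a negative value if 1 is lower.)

For any compensation level in the mantle, the mantle terms cancel and isostasy reduces to e = (Σt_1 − Σt_2) − (Σ(ρt)_1 − Σ(ρt)_2) / ρ_m.
Σt_1 = 37100 m; Σt_2 = 34059 m; Σ(ρt)_1 = 108309000; Σ(ρt)_2 = 94759340 (in m·kg/m³).
e = (37100 − 34059) − (108309000 − 94759340) / 3240 = −1140 m.

−1140 m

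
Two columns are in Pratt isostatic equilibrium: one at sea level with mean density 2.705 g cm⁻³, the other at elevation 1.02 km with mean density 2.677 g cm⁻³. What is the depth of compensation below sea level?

ρ_ref D = ρ (D + h) → D (ρ_ref − ρ) = ρ h.
D = ρ h/(ρ_ref − ρ) = 2.677 × 1.02 km/(2.705 − 2.677) = 97.5 km.

97.5 km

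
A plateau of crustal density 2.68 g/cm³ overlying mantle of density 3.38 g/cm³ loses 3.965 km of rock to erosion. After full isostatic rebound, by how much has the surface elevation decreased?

Rebound u = e ρ_c/ρ_m = 3.965 km × 2.68/3.38 = 3.144 km.
Net surface drop = e − u = 3.965 km − 3.144 km = e (ρ_m − ρ_c)/ρ_m = 0.821 km.

0.821 km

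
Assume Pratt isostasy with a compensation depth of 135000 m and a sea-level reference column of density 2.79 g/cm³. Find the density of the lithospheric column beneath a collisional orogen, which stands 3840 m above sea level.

Pratt balance: ρ_ref D = ρ (D + h).
ρ = ρ_ref D/(D + h) = 2.79 × 135000 m/(135000 m + 3840 m) = 2.71 g/cm³.

2.71 g/cm³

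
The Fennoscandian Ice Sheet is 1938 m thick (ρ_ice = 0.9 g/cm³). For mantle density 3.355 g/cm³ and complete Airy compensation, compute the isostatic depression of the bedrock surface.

Isostatic balance requires: the ice load ρ_ice t is balanced by mantle displaced below, ρ_m s.
s = t ρ_ice / ρ_m = 1938 m × 0.9/3.355 = 520 m.

520 m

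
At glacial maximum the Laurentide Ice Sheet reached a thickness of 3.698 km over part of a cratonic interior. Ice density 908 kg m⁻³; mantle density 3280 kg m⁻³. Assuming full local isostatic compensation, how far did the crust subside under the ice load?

In Airy isostatic equilibrium: the ice load ρ_ice t is balanced by mantle displaced below, ρ_m s.
s = t ρ_ice / ρ_m = 3.698 km × 908/3280 = 1.02 km.

1.02 km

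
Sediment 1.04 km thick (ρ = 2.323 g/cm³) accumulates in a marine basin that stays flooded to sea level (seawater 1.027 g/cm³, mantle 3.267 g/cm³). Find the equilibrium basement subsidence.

Submarine loading: the sediment displaces seawater, and the subsidence is in turn flooded, so s (ρ_m − ρ_w) = t (ρ_sed − ρ_w).
s = 1.04 km × (2.323 − 1.027) / (3.267 − 1.027) = 0.602 km.

0.602 km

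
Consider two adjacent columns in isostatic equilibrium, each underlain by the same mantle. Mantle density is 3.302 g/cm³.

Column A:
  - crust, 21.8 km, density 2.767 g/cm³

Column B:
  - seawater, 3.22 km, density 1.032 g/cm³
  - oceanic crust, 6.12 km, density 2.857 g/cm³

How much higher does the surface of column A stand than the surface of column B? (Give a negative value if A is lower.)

0.494 km

For any compensation level in the mantle, the mantle terms cancel and isostasy reduces to e = (Σt_A − Σt_B) − (Σ(ρt)_A − Σ(ρt)_B) / ρ_m.
Σt_A = 21.8 km; Σt_B = 9.34 km; Σ(ρt)_A = 60.3206; Σ(ρt)_B = 20.80788 (in km·g/cm³).
e = (21.8 − 9.34) − (60.3206 − 20.80788) / 3.302 = 0.494 km.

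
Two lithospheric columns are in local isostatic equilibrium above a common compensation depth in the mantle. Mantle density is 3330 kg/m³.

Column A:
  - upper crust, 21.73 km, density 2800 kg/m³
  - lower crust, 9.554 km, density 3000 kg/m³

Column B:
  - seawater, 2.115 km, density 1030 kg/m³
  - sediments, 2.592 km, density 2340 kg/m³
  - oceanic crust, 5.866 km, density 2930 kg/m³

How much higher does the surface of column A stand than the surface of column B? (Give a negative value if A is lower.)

For any compensation level in the mantle, the mantle terms cancel and isostasy reduces to e = (Σt_A − Σt_B) − (Σ(ρt)_A − Σ(ρt)_B) / ρ_m.
Σt_A = 31.284 km; Σt_B = 10.573 km; Σ(ρt)_A = 89506; Σ(ρt)_B = 25431.11 (in km·kg/m³).
e = (31.284 − 10.573) − (89506 − 25431.11) / 3330 = 1.47 km.

1.47 km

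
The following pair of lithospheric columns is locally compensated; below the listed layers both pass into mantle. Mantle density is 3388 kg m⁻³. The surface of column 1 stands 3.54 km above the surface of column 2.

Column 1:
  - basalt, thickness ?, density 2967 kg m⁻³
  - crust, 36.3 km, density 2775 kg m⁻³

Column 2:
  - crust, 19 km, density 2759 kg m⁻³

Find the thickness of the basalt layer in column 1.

4.02 km

Take the compensation level at the base of the deeper column (depth z_c below the surface of column 1) and equate Σ ρ_i t_i down to z_c; mantle fills any gap and the z_c terms cancel.
Column 1: x×2967 + 36.3×2775 + (z_c − 36.3 − x)×3388
Column 2: 3.54×0 + 19×2759 + (z_c − 3.54 − 19)×3388
The z_c×3388 term appears on both sides and cancels. Collect the known terms of each column as K = Σ(ρt)_known − 3388 × (depth of known layers): K_1 = 100732.5 − 3388×36.3 = −22251.9; K_2 = 52421 − 3388×(3.54 + 19) = −23944.52.
Balance: K_1 − x×(3388 − 2967) = K_2, so x = (K_1 − K_2)/(3388 − 2967) = 1692.62/421 = 4.02 km.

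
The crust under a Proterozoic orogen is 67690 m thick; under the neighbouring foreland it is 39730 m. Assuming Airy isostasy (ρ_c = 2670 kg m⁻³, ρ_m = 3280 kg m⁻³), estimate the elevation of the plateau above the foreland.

Excess crust Δ = 67690 m − 39730 m = 27960 m, split between elevation h and root r with h + r = Δ.
Airy balance ρ_c h = (ρ_m − ρ_c) r gives r = h ρ_c/(ρ_m − ρ_c), so h (1 + ρ_c/(ρ_m − ρ_c)) = Δ, i.e. h = Δ (ρ_m − ρ_c)/ρ_m.
h = 27960 m × 610/3280 = 5200 m.

5200 m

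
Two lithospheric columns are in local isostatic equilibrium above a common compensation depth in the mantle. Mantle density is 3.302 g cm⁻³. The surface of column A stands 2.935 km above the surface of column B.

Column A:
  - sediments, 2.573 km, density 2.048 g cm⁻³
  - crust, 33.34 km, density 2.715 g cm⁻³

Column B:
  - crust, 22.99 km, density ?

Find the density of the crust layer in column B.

2.73 g cm⁻³

Take the compensation level at the base of the deeper column (depth z_c below the surface of column A) and equate Σ ρ_i t_i down to z_c; mantle fills any gap and the z_c terms cancel.
Column A: 2.573×2.048 + 33.34×2.715 + (z_c − 35.913)×3.302
Column B: 2.935×0 + 22.99×ρ + (z_c − 2.935 − 22.99)×3.302
The z_c×3.302 term appears on both sides and cancels. Collect the known terms of each column as K = Σ(ρt)_known − 3.302 × (depth of known layers): K_A = 95.787604 − 3.302×35.913 = −22.797122; K_B = 0 − 3.302×(2.935 + 22.99) = −85.60435.
Balance: K_A = K_B + 22.99×ρ, so ρ = (K_A − K_B)/22.99 = 62.8072/22.99 = 2.73 g cm⁻³.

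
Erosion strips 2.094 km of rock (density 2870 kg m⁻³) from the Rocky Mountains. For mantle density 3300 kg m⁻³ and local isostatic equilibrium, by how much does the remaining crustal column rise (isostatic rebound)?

1.82 km

Unloading: uplift u = e ρ_c/ρ_m = 2.094 km × 2870/3300 = 1.82 km.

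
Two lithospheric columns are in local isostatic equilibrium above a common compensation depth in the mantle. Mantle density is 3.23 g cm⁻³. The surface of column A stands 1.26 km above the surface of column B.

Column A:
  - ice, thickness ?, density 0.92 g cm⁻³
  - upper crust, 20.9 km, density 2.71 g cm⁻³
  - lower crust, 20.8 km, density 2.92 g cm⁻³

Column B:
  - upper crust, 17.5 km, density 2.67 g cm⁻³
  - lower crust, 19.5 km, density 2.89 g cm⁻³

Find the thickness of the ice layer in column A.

Take the compensation level at the base of the deeper column (depth z_c below the surface of column A) and equate Σ ρ_i t_i down to z_c; mantle fills any gap and the z_c terms cancel.
Column A: x×0.92 + 20.9×2.71 + 20.8×2.92 + (z_c − 41.7 − x)×3.23
Column B: 1.26×0 + 17.5×2.67 + 19.5×2.89 + (z_c − 1.26 − 37)×3.23
The z_c×3.23 term appears on both sides and cancels. Collect the known terms of each column as K = Σ(ρt)_known − 3.23 × (depth of known layers): K_A = 117.375 − 3.23×41.7 = −17.316; K_B = 103.08 − 3.23×(1.26 + 37) = −20.4998.
Balance: K_A − x×(3.23 − 0.92) = K_B, so x = (K_A − K_B)/(3.23 − 0.92) = 3.1838/2.31 = 1.38 km.

1.38 km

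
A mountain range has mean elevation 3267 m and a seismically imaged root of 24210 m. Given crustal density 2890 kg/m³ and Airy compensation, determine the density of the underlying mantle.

3280 kg/m³

Airy balance: ρ_c h = (ρ_m − ρ_c) r → ρ_m = ρ_c (1 + h/r).
ρ_m = 2890 × (1 + 3267 m/24210 m) = 3280 kg/m³.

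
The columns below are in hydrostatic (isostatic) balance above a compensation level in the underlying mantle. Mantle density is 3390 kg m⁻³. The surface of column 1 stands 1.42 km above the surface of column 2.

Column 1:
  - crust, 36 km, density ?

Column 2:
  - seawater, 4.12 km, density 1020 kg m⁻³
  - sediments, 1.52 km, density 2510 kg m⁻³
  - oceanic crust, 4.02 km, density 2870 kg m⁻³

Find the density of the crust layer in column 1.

Take the compensation level at the base of the deeper column (depth z_c below the surface of column 1) and equate Σ ρ_i t_i down to z_c; mantle fills any gap and the z_c terms cancel.
Column 1: 36×ρ + (z_c − 36)×3390
Column 2: 1.42×0 + 4.12×1020 + 1.52×2510 + 4.02×2870 + (z_c − 1.42 − 9.66)×3390
The z_c×3390 term appears on both sides and cancels. Collect the known terms of each column as K = Σ(ρt)_known − 3390 × (depth of known layers): K_1 = 0 − 3390×36 = −122040; K_2 = 19555 − 3390×(1.42 + 9.66) = −18006.2.
Balance: K_1 + 36×ρ = K_2, so ρ = (K_2 − K_1)/36 = 104034/36 = 2890 kg m⁻³.

2890 kg m⁻³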